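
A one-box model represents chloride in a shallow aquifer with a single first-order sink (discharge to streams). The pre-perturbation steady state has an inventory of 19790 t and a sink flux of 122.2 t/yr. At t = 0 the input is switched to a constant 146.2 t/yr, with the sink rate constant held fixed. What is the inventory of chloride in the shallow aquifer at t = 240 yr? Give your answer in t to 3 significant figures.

The sink rate constant is k = F₀/M₀ = 122.2/19790 = 0.006175 yr⁻¹.
Solving dM/dt = F₁ − kM with M(0) = M₀ gives M(t) = F₁/k + (M₀ − F₁/k)·e^(−kt).
F₁/k = 146.2/0.006175 = 23677 t; kt = 0.006175 × 240 = 1.482, e^(−kt) = 0.2272.
M(240) = 23677 + (19790 − 23677) × 0.2272 = 23677 − 883.0 = 22794 t.

22800 t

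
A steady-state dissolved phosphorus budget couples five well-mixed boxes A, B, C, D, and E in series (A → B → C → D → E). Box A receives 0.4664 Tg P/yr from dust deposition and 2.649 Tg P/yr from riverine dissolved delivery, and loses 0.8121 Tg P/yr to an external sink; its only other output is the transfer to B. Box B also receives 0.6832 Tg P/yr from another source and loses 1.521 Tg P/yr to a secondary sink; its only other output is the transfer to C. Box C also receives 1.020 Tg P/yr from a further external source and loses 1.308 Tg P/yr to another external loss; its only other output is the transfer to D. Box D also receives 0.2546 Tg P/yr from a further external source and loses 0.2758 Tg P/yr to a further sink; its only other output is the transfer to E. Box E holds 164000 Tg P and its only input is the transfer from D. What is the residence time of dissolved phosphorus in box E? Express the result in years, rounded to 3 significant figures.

142000 yr

Box A: F(A→B) = (0.4664 + 2.649) − 0.8121 = 2.3033 Tg P/yr.
Box B: F(B→C) = (2.3033 + 0.6832) − 1.521 = 1.4655 Tg P/yr.
Box C: F(C→D) = (1.4655 + 1.020) − 1.308 = 1.1775 Tg P/yr.
Box D: F(D→E) = (1.1775 + 0.2546) − 0.2758 = 1.1563 Tg P/yr.
Box E throughput = its input = 1.1563 Tg P/yr; τ = 164000 / 1.1563 = 141800 yr.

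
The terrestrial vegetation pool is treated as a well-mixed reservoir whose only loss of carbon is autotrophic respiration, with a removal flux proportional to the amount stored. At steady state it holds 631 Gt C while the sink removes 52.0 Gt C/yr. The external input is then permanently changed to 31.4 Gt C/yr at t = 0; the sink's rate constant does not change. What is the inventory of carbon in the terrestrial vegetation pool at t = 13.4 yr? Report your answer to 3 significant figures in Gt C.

464 Gt C

τ = M₀/F₀ = 631/52.0 = 12.13 yr; rate constant k = 1/τ.
New steady state M_∞ = F₁/k = F₁·τ = 31.4 × 12.13 = 381.03 Gt C.
M(t) = M_∞ + (M₀ − M_∞)·e^(−t/τ); t/τ = 13.4/12.13 = 1.104, so e^(−t/τ) = 0.3314.
M(t) = 381.03 + 250.0 × 0.3314 = 463.88 Gt C.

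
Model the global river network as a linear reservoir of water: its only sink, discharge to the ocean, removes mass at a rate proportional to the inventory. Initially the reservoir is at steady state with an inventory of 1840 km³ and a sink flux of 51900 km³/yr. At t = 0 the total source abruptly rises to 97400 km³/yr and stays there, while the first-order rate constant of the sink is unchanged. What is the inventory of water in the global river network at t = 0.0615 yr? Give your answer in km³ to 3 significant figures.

The sink rate constant is k = F₀/M₀ = 51900/1840 = 28.21 yr⁻¹.
Solving dM/dt = F₁ − kM with M(0) = M₀ gives M(t) = F₁/k + (M₀ − F₁/k)·e^(−kt).
F₁/k = 97400/28.21 = 3453.1 km³; kt = 28.21 × 0.0615 = 1.735, e^(−kt) = 0.1765.
M(0.0615) = 3453.1 + (1840 − 3453.1) × 0.1765 = 3453.1 − 284.6 = 3168.5 km³.

3170 km³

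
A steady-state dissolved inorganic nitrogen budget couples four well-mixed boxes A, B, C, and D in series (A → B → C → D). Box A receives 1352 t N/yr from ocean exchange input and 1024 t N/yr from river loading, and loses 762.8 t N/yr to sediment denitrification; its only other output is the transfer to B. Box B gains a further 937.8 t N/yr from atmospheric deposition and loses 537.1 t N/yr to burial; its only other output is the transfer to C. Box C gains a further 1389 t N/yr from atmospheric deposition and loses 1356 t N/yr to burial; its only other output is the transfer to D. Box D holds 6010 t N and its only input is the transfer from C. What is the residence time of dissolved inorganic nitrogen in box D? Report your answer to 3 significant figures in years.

2.94 yr

Box A: F(A→B) = (1352 + 1024) − 762.8 = 1613.2 t N/yr.
Box B: F(B→C) = (1613.2 + 937.8) − 537.1 = 2013.9 t N/yr.
Box C: F(C→D) = (2013.9 + 1389) − 1356 = 2046.9 t N/yr.
Box D throughput = its input = 2046.9 t N/yr; τ = 6010 / 2046.9 = 2.936 yr.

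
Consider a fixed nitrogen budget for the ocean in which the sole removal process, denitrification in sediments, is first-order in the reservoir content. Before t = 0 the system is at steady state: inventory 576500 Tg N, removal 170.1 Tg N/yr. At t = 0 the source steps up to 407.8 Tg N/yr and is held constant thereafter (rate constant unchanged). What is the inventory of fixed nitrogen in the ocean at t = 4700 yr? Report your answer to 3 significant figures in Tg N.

1.18×10^6 Tg N

Residence time τ = M₀/F₀ = 3389 yr. The eventual steady state is M_∞ = M₀·(F₁/F₀) = 576500 × 407.8/170.1 = 1.3821×10^6 Tg N.
The anomaly ΔM(t) = M(t) − M_∞ decays as ΔM₀·e^(−t/τ) with ΔM₀ = 576500 − 1.3821×10^6 = −805600 Tg N.
At t = 4700 yr, e^(−t/τ) = e^(−1.387) = 0.2499, so ΔM = −201300 Tg N and M = 1.3821×10^6 − 201300 = 1.1808×10^6 Tg N.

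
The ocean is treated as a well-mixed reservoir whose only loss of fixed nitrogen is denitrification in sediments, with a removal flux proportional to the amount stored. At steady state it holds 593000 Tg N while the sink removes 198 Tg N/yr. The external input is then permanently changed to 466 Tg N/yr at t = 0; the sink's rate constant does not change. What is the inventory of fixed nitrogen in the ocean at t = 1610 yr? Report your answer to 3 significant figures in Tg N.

Residence time τ = M₀/F₀ = 2995 yr. The eventual steady state is M_∞ = M₀·(F₁/F₀) = 593000 × 466/198 = 1.3956×10^6 Tg N.
The anomaly ΔM(t) = M(t) − M_∞ decays as ΔM₀·e^(−t/τ) with ΔM₀ = 593000 − 1.3956×10^6 = −802600 Tg N.
At t = 1610 yr, e^(−t/τ) = e^(−0.5376) = 0.5842, so ΔM = −468900 Tg N and M = 1.3956×10^6 − 468900 = 926770 Tg N.

927000 Tg N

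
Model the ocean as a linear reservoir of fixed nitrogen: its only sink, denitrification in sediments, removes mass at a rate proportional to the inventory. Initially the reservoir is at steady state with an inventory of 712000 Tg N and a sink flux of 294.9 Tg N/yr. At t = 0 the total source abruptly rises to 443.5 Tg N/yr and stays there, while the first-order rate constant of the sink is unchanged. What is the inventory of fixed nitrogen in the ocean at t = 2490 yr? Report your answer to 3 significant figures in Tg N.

τ = M₀/F₀ = 712000/294.9 = 2414 yr; rate constant k = 1/τ.
New steady state M_∞ = F₁/k = F₁·τ = 443.5 × 2414 = 1.0708×10^6 Tg N.
M(t) = M_∞ + (M₀ − M_∞)·e^(−t/τ); t/τ = 2490/2414 = 1.031, so e^(−t/τ) = 0.3565.
M(t) = 1.0708×10^6 − 358800 × 0.3565 = 942860 Tg N.

943000 Tg N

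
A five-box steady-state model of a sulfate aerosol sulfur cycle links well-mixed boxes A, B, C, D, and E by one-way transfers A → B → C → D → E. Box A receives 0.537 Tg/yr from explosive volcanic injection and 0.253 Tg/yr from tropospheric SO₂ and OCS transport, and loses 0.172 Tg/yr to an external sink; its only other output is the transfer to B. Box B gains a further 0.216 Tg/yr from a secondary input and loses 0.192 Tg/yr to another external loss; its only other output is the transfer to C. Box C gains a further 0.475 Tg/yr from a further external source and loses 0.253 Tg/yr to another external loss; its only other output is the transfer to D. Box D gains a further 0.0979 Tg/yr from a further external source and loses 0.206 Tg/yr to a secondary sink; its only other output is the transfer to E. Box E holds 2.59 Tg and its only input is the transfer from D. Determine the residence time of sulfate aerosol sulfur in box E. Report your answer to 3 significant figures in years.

Box A: F(A→B) = (0.537 + 0.253) − 0.172 = 0.61800 Tg/yr.
Box B: F(B→C) = (0.61800 + 0.216) − 0.192 = 0.64200 Tg/yr.
Box C: F(C→D) = (0.64200 + 0.475) − 0.253 = 0.86400 Tg/yr.
Box D: F(D→E) = (0.86400 + 0.0979) − 0.206 = 0.75590 Tg/yr.
Box E throughput = its input = 0.75590 Tg/yr; τ = 2.59 / 0.75590 = 3.426 yr.

3.43 yr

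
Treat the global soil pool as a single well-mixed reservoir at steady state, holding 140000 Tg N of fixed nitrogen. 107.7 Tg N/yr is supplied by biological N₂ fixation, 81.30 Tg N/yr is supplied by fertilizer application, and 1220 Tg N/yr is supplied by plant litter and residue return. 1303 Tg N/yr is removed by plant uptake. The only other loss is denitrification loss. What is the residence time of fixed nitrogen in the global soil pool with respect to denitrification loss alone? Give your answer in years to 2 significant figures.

1300 yr

At steady state ΣF_in = ΣF_out.
ΣF_in = 107.7 + 81.30 + 1220 = 1409.0 Tg N/yr.
Denitrification loss flux = ΣF_in − (1303) = 1409.0 − 1303 = 106.0 Tg N/yr.
τ = M / F = 140000 / 106.0 = 1321 yr.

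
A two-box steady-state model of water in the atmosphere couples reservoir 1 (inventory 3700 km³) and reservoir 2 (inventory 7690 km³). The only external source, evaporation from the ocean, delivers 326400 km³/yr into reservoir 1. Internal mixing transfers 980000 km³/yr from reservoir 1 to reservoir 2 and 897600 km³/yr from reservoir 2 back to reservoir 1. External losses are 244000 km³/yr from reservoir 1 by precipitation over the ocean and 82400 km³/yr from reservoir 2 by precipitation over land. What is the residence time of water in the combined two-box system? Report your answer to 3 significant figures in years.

Treat the two boxes together as one reservoir: the mixing fluxes between them are internal recycling, so τ = ΣM / Σ(external losses).
M_total = 3700 + 7690 = 11390 km³.
ΣF_external_out = 244000 + 82400 = 326400 km³/yr.
τ = M_total / ΣF_ext = 11390 / 326400 = 0.03490 yr.

0.0349 yr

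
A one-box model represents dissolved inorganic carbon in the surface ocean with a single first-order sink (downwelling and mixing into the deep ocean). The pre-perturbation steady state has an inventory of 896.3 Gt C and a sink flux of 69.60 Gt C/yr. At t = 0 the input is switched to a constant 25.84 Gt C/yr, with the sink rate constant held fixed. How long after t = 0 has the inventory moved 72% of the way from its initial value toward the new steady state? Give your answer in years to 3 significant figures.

τ = M₀/F₀ = 896.3/69.60 = 12.88 yr.
The remaining gap fraction is e^(−t/τ); 72% covered ⇒ e^(−t/τ) = 0.280.
t = −τ ln(0.280) = 12.88 × 1.273 = 16.39 yr.

16.4 yr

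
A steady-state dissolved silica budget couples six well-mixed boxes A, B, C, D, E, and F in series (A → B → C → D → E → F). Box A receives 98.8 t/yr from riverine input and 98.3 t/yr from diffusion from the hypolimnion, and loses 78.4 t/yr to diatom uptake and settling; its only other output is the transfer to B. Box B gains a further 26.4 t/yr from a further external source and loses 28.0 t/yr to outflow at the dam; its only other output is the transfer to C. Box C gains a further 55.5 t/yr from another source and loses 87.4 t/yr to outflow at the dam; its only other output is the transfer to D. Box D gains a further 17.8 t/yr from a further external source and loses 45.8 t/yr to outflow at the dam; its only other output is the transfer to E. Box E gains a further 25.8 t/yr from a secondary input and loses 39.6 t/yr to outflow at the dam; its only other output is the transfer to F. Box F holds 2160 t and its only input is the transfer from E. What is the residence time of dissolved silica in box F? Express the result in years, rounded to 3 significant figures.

49.8 yr

Box A: F(A→B) = (98.8 + 98.3) − 78.4 = 118.70 t/yr.
Box B: F(B→C) = (118.70 + 26.4) − 28.0 = 117.10 t/yr.
Box C: F(C→D) = (117.10 + 55.5) − 87.4 = 85.200 t/yr.
Box D: F(D→E) = (85.200 + 17.8) − 45.8 = 57.200 t/yr.
Box E: F(E→F) = (57.200 + 25.8) − 39.6 = 43.400 t/yr.
Box F throughput = its input = 43.400 t/yr; τ = 2160 / 43.400 = 49.77 yr.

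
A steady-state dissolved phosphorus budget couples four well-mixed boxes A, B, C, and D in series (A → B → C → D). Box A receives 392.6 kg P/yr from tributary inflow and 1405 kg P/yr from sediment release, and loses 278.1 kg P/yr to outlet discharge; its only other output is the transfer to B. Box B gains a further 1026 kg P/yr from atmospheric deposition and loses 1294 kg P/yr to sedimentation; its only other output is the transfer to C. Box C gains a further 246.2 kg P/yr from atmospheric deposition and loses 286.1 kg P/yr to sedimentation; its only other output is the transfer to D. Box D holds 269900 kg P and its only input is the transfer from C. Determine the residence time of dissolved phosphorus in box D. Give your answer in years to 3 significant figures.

223 yr

Box A: F(A→B) = (392.6 + 1405) − 278.1 = 1519.5 kg P/yr.
Box B: F(B→C) = (1519.5 + 1026) − 1294 = 1251.5 kg P/yr.
Box C: F(C→D) = (1251.5 + 246.2) − 286.1 = 1211.6 kg P/yr.
Box D throughput = its input = 1211.6 kg P/yr; τ = 269900 / 1211.6 = 222.8 yr.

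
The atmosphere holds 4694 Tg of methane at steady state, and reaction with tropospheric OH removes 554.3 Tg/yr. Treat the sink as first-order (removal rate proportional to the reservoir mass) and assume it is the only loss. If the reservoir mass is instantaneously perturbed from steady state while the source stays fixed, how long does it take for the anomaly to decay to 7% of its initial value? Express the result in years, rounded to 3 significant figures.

For a linear reservoir the anomaly decays as exp(−t/τ) with τ = M/F = 4694/554.3 = 8.468 yr.
exp(−t/τ) = 0.07 ⇒ t = −τ ln(0.07) = 8.468 × 2.659 = 22.52 yr.

22.5 yr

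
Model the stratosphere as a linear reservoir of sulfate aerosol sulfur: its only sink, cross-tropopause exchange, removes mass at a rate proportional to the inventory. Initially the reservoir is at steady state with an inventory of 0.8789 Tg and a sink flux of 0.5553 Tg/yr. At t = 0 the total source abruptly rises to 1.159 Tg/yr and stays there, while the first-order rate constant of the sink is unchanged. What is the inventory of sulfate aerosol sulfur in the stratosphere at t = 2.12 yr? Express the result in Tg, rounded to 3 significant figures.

1.58 Tg

The sink rate constant is k = F₀/M₀ = 0.5553/0.8789 = 0.6318 yr⁻¹.
Solving dM/dt = F₁ − kM with M(0) = M₀ gives M(t) = F₁/k + (M₀ − F₁/k)·e^(−kt).
F₁/k = 1.159/0.6318 = 1.8344 Tg; kt = 0.6318 × 2.12 = 1.339, e^(−kt) = 0.2620.
M(2.12) = 1.8344 + (0.8789 − 1.8344) × 0.2620 = 1.8344 − 0.2503 = 1.5841 Tg.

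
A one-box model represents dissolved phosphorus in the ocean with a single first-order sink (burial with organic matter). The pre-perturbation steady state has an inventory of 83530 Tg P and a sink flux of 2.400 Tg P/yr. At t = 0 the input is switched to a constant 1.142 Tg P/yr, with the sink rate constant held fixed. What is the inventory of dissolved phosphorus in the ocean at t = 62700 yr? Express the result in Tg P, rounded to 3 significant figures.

47000 Tg P

The sink rate constant is k = F₀/M₀ = 2.400/83530 = 2.873×10^-5 yr⁻¹.
Solving dM/dt = F₁ − kM with M(0) = M₀ gives M(t) = F₁/k + (M₀ − F₁/k)·e^(−kt).
F₁/k = 1.142/2.873×10^-5 = 39746 Tg P; kt = 2.873×10^-5 × 62700 = 1.802, e^(−kt) = 0.1650.
M(62700) = 39746 + (83530 − 39746) × 0.1650 = 39746 + 7226 = 46973 Tg P.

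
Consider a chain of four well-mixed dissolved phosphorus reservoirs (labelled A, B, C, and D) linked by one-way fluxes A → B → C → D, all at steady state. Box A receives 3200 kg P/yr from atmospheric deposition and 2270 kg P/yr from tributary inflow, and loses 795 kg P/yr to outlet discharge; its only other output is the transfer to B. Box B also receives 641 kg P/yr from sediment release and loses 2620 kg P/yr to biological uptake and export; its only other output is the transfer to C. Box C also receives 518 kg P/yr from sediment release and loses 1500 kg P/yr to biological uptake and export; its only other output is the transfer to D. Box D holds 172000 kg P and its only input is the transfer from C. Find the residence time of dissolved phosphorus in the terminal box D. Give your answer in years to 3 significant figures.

100 yr

Box A: F(A→B) = (3200 + 2270) − 795 = 4675.0 kg P/yr.
Box B: F(B→C) = (4675.0 + 641) − 2620 = 2696.0 kg P/yr.
Box C: F(C→D) = (2696.0 + 518) − 1500 = 1714.0 kg P/yr.
Box D throughput = its input = 1714.0 kg P/yr; τ = 172000 / 1714.0 = 100.4 yr.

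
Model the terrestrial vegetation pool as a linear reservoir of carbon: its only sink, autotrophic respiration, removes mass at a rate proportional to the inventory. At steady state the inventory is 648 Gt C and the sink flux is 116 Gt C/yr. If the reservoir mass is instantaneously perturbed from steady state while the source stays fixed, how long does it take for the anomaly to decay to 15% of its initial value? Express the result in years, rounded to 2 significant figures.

11 yr

For a linear reservoir the anomaly decays as exp(−t/τ) with τ = M/F = 648/116 = 5.586 yr.
exp(−t/τ) = 0.15 ⇒ t = −τ ln(0.15) = 5.586 × 1.897 = 10.60 yr.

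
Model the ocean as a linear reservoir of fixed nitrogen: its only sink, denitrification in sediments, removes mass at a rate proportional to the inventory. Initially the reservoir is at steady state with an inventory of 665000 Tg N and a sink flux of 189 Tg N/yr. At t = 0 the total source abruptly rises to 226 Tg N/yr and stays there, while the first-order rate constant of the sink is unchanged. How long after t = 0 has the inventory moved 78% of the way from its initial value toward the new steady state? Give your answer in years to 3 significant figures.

5330 yr

τ = M₀/F₀ = 665000/189 = 3519 yr.
The remaining gap fraction is e^(−t/τ); 78% covered ⇒ e^(−t/τ) = 0.220.
t = −τ ln(0.220) = 3519 × 1.514 = 5327 yr.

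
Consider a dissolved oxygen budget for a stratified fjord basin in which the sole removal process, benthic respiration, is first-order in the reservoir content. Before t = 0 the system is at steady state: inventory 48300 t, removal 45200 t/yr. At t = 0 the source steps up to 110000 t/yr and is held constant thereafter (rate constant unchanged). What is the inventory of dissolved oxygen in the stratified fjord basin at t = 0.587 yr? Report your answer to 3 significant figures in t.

The sink rate constant is k = F₀/M₀ = 45200/48300 = 0.9358 yr⁻¹.
Solving dM/dt = F₁ − kM with M(0) = M₀ gives M(t) = F₁/k + (M₀ − F₁/k)·e^(−kt).
F₁/k = 110000/0.9358 = 117540 t; kt = 0.9358 × 0.587 = 0.5493, e^(−kt) = 0.5773.
M(0.587) = 117540 + (48300 − 117540) × 0.5773 = 117540 − 39980 = 77567 t.

77600 t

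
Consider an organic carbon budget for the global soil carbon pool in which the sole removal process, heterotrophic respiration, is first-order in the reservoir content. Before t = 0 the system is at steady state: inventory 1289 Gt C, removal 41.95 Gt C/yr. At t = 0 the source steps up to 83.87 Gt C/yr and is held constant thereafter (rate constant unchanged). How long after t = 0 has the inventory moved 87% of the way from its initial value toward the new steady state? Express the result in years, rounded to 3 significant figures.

62.7 yr

τ = M₀/F₀ = 1289/41.95 = 30.73 yr.
The remaining gap fraction is e^(−t/τ); 87% covered ⇒ e^(−t/τ) = 0.130.
t = −τ ln(0.130) = 30.73 × 2.040 = 62.69 yr.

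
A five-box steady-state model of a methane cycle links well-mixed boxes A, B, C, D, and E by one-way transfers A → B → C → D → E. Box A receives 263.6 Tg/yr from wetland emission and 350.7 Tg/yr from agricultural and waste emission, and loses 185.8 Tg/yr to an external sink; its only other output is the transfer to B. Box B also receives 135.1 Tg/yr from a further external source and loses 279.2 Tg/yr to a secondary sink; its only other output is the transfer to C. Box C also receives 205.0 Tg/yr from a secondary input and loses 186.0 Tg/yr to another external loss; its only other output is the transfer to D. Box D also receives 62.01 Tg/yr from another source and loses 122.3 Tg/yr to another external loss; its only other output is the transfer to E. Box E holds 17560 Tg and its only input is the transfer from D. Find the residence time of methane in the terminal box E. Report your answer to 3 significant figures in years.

Box A: F(A→B) = (263.6 + 350.7) − 185.8 = 428.50 Tg/yr.
Box B: F(B→C) = (428.50 + 135.1) − 279.2 = 284.40 Tg/yr.
Box C: F(C→D) = (284.40 + 205.0) − 186.0 = 303.40 Tg/yr.
Box D: F(D→E) = (303.40 + 62.01) − 122.3 = 243.11 Tg/yr.
Box E throughput = its input = 243.11 Tg/yr; τ = 17560 / 243.11 = 72.23 yr.

72.2 yr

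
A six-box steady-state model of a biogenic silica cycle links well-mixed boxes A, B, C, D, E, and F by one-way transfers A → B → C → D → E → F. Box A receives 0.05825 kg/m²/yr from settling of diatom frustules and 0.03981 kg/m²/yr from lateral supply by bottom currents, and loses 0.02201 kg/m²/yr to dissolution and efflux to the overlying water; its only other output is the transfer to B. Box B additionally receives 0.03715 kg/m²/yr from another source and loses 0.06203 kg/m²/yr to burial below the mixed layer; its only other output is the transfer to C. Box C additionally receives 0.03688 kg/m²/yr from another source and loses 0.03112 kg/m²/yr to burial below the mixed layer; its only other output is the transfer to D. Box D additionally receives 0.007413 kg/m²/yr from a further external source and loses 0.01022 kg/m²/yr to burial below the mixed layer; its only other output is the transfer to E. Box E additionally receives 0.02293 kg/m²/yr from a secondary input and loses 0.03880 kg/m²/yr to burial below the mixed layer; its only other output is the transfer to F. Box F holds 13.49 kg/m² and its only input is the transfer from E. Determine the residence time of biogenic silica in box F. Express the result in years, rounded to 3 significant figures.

Box A: F(A→B) = (0.05825 + 0.03981) − 0.02201 = 0.076050 kg/m²/yr.
Box B: F(B→C) = (0.076050 + 0.03715) − 0.06203 = 0.051170 kg/m²/yr.
Box C: F(C→D) = (0.051170 + 0.03688) − 0.03112 = 0.056930 kg/m²/yr.
Box D: F(D→E) = (0.056930 + 0.007413) − 0.01022 = 0.054123 kg/m²/yr.
Box E: F(E→F) = (0.054123 + 0.02293) − 0.03880 = 0.038253 kg/m²/yr.
Box F throughput = its input = 0.038253 kg/m²/yr; τ = 13.49 / 0.038253 = 352.7 yr.

353 yr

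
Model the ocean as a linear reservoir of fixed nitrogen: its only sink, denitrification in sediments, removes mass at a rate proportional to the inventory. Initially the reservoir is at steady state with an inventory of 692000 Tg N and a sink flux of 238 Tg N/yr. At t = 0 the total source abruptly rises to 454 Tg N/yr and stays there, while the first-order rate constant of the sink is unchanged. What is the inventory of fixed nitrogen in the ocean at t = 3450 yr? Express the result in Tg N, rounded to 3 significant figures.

1.13×10^6 Tg N

τ = M₀/F₀ = 692000/238 = 2908 yr; rate constant k = 1/τ.
New steady state M_∞ = F₁/k = F₁·τ = 454 × 2908 = 1.3200×10^6 Tg N.
M(t) = M_∞ + (M₀ − M_∞)·e^(−t/τ); t/τ = 3450/2908 = 1.187, so e^(−t/τ) = 0.3053.
M(t) = 1.3200×10^6 − 628000 × 0.3053 = 1.1283×10^6 Tg N.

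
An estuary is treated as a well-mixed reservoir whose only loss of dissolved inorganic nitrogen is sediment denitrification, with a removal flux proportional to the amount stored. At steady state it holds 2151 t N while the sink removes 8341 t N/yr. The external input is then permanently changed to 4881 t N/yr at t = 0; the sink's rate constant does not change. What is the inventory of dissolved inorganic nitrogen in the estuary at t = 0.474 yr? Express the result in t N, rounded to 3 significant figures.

1400 t N

The sink rate constant is k = F₀/M₀ = 8341/2151 = 3.878 yr⁻¹.
Solving dM/dt = F₁ − kM with M(0) = M₀ gives M(t) = F₁/k + (M₀ − F₁/k)·e^(−kt).
F₁/k = 4881/3.878 = 1258.7 t N; kt = 3.878 × 0.474 = 1.838, e^(−kt) = 0.1591.
M(0.474) = 1258.7 + (2151 − 1258.7) × 0.1591 = 1258.7 + 142.0 = 1400.7 t N.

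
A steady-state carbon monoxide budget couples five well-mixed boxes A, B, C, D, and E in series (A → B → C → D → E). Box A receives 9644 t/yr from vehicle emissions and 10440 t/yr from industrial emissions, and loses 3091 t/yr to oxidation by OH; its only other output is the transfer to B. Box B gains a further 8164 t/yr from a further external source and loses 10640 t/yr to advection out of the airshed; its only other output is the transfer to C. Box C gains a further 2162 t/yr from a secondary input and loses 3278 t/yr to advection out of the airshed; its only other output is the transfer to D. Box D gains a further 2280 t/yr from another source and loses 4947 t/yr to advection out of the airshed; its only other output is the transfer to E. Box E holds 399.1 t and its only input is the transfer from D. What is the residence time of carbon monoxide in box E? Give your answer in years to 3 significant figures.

Box A: F(A→B) = (9644 + 10440) − 3091 = 16993 t/yr.
Box B: F(B→C) = (16993 + 8164) − 10640 = 14517 t/yr.
Box C: F(C→D) = (14517 + 2162) − 3278 = 13401 t/yr.
Box D: F(D→E) = (13401 + 2280) − 4947 = 10734 t/yr.
Box E throughput = its input = 10734 t/yr; τ = 399.1 / 10734 = 0.03718 yr.

0.0372 yr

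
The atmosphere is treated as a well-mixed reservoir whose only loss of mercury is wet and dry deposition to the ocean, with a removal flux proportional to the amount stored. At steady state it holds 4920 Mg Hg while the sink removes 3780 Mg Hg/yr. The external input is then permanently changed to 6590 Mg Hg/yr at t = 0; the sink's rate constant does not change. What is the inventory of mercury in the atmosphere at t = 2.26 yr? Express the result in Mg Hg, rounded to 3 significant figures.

The sink rate constant is k = F₀/M₀ = 3780/4920 = 0.7683 yr⁻¹.
Solving dM/dt = F₁ − kM with M(0) = M₀ gives M(t) = F₁/k + (M₀ − F₁/k)·e^(−kt).
F₁/k = 6590/0.7683 = 8577.5 Mg Hg; kt = 0.7683 × 2.26 = 1.736, e^(−kt) = 0.1762.
M(2.26) = 8577.5 + (4920 − 8577.5) × 0.1762 = 8577.5 − 644.3 = 7933.1 Mg Hg.

7930 Mg Hg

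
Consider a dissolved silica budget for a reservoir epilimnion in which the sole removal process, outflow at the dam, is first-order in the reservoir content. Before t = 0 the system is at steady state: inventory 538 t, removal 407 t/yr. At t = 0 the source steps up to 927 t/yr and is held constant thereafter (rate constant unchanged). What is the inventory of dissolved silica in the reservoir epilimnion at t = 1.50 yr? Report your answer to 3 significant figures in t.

The sink rate constant is k = F₀/M₀ = 407/538 = 0.7565 yr⁻¹.
Solving dM/dt = F₁ − kM with M(0) = M₀ gives M(t) = F₁/k + (M₀ − F₁/k)·e^(−kt).
F₁/k = 927/0.7565 = 1225.4 t; kt = 0.7565 × 1.50 = 1.135, e^(−kt) = 0.3215.
M(1.50) = 1225.4 + (538 − 1225.4) × 0.3215 = 1225.4 − 221.0 = 1004.4 t.

1000 t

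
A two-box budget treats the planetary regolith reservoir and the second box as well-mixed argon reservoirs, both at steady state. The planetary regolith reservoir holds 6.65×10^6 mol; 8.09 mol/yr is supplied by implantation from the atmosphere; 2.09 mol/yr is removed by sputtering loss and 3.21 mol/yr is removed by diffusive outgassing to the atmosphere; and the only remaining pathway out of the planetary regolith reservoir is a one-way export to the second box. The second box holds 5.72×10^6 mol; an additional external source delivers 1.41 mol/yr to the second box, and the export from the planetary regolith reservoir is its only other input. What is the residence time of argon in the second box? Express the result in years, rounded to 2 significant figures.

1.4×10^6 yr

Balance the planetary regolith reservoir: ΣF_in = 8.0900 mol/yr.
Export to the second box = ΣF_in − (2.09 + 3.21) = 2.7900 mol/yr.
Total input to the second box = 2.7900 + 1.41 = 4.2000 mol/yr; at steady state this equals its total output.
τ = M / F = 5.72×10^6 / 4.2000 = 1.362×10^6 yr.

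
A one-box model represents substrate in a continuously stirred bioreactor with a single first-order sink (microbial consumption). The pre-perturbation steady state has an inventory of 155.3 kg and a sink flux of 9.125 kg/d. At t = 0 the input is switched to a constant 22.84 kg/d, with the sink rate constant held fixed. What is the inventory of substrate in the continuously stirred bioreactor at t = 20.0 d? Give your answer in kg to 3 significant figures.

317 kg

τ = M₀/F₀ = 155.3/9.125 = 17.02 d; rate constant k = 1/τ.
New steady state M_∞ = F₁/k = F₁·τ = 22.84 × 17.02 = 388.72 kg.
M(t) = M_∞ + (M₀ − M_∞)·e^(−t/τ); t/τ = 20.0/17.02 = 1.175, so e^(−t/τ) = 0.3088.
M(t) = 388.72 − 233.4 × 0.3088 = 316.64 kg.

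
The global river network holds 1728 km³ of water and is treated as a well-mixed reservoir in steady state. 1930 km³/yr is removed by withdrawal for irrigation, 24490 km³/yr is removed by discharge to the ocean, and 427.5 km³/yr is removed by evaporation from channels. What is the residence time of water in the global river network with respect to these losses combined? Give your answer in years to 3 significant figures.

0.0644 yr

Total removal = 1930 + 24490 + 427.5 = 26848 km³/yr.
τ = M / ΣF_out = 1728 / 26848 = 0.06436 yr.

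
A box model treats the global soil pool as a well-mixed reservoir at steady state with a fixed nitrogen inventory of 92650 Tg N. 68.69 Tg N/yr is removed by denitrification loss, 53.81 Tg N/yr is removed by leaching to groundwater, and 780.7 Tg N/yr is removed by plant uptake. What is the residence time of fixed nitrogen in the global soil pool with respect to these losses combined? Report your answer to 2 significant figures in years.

Total removal = 68.69 + 53.81 + 780.7 = 903.20 Tg N/yr.
τ = M / ΣF_out = 92650 / 903.20 = 102.6 yr.

100 yr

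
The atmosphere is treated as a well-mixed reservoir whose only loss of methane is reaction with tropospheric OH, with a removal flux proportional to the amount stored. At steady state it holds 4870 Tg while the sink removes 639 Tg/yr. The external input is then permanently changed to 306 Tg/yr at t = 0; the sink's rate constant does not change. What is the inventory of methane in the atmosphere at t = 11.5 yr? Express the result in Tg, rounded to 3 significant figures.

τ = M₀/F₀ = 4870/639 = 7.621 yr; rate constant k = 1/τ.
New steady state M_∞ = F₁/k = F₁·τ = 306 × 7.621 = 2332.1 Tg.
M(t) = M_∞ + (M₀ − M_∞)·e^(−t/τ); t/τ = 11.5/7.621 = 1.509, so e^(−t/τ) = 0.2211.
M(t) = 2332.1 + 2538 × 0.2211 = 2893.4 Tg.

2890 Tg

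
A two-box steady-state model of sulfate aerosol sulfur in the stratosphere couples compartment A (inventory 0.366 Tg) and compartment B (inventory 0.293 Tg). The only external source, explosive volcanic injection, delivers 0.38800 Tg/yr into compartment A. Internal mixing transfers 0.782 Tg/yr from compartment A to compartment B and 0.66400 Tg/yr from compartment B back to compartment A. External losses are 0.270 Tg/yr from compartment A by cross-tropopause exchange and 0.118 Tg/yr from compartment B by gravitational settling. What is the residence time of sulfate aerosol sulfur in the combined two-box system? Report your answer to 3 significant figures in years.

1.70 yr

Treat the two boxes together as one reservoir: the mixing fluxes between them are internal recycling, so τ = ΣM / Σ(external losses).
M_total = 0.366 + 0.293 = 0.65900 Tg.
ΣF_external_out = 0.270 + 0.118 = 0.38800 Tg/yr.
τ = M_total / ΣF_ext = 0.65900 / 0.38800 = 1.698 yr.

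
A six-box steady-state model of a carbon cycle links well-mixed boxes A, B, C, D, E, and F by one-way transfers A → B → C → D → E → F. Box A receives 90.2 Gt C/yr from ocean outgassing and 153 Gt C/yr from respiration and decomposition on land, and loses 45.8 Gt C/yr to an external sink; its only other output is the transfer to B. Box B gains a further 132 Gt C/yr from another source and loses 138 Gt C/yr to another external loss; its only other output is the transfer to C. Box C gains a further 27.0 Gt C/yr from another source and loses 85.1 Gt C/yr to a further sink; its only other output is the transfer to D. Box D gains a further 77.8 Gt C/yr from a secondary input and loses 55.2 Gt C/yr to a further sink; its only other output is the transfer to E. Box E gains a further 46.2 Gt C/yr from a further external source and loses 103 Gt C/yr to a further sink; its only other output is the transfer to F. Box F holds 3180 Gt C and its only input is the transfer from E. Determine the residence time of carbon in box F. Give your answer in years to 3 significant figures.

Box A: F(A→B) = (90.2 + 153) − 45.8 = 197.40 Gt C/yr.
Box B: F(B→C) = (197.40 + 132) − 138 = 191.40 Gt C/yr.
Box C: F(C→D) = (191.40 + 27.0) − 85.1 = 133.30 Gt C/yr.
Box D: F(D→E) = (133.30 + 77.8) − 55.2 = 155.90 Gt C/yr.
Box E: F(E→F) = (155.90 + 46.2) − 103 = 99.100 Gt C/yr.
Box F throughput = its input = 99.100 Gt C/yr; τ = 3180 / 99.100 = 32.09 yr.

32.1 yr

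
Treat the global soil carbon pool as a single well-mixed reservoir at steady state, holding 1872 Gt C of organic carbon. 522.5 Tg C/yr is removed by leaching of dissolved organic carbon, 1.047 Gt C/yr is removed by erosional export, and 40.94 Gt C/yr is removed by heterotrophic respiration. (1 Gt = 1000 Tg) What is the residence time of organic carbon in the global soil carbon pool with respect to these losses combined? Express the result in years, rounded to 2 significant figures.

Convert the leaching of dissolved organic carbon flux: 522.5 Tg C/yr = 0.5225 Gt C/yr.
Total removal = 0.5225 + 1.047 + 40.94 = 42.509 Gt C/yr.
τ = M / ΣF_out = 1872 / 42.509 = 44.04 yr.

44 yr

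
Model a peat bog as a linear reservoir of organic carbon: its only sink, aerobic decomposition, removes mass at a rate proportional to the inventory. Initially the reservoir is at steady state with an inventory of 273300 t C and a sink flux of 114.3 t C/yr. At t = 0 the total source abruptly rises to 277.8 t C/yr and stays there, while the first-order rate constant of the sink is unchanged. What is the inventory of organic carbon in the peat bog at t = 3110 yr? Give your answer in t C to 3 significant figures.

τ = M₀/F₀ = 273300/114.3 = 2391 yr; rate constant k = 1/τ.
New steady state M_∞ = F₁/k = F₁·τ = 277.8 × 2391 = 664240 t C.
M(t) = M_∞ + (M₀ − M_∞)·e^(−t/τ); t/τ = 3110/2391 = 1.301, so e^(−t/τ) = 0.2723.
M(t) = 664240 − 390900 × 0.2723 = 557770 t C.

558000 t C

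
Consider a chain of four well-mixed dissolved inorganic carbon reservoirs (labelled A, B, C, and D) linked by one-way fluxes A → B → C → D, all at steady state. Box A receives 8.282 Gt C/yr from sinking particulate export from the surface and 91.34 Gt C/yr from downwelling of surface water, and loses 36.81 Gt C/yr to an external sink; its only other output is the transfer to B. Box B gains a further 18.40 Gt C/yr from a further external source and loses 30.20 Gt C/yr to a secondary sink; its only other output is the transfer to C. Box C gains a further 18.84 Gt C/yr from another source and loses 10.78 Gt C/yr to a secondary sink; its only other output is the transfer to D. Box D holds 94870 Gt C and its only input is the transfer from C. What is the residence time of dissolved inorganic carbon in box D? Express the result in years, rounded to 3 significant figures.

1610 yr

Box A: F(A→B) = (8.282 + 91.34) − 36.81 = 62.812 Gt C/yr.
Box B: F(B→C) = (62.812 + 18.40) − 30.20 = 51.012 Gt C/yr.
Box C: F(C→D) = (51.012 + 18.84) − 10.78 = 59.072 Gt C/yr.
Box D throughput = its input = 59.072 Gt C/yr; τ = 94870 / 59.072 = 1606 yr.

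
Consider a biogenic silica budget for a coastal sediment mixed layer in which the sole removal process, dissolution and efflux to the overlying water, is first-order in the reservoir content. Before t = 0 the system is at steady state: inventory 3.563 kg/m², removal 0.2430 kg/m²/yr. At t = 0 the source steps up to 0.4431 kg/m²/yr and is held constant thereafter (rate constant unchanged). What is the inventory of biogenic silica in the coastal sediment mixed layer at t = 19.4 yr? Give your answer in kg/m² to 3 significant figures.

5.72 kg/m²

τ = M₀/F₀ = 3.563/0.2430 = 14.66 yr; rate constant k = 1/τ.
New steady state M_∞ = F₁/k = F₁·τ = 0.4431 × 14.66 = 6.4970 kg/m².
M(t) = M_∞ + (M₀ − M_∞)·e^(−t/τ); t/τ = 19.4/14.66 = 1.323, so e^(−t/τ) = 0.2663.
M(t) = 6.4970 − 2.934 × 0.2663 = 5.7156 kg/m².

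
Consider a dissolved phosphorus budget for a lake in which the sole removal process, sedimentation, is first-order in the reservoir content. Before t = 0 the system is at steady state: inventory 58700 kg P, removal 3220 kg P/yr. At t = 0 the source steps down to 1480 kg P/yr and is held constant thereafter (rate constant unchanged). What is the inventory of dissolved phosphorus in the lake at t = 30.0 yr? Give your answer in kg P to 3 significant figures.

33100 kg P

The sink rate constant is k = F₀/M₀ = 3220/58700 = 0.05486 yr⁻¹.
Solving dM/dt = F₁ − kM with M(0) = M₀ gives M(t) = F₁/k + (M₀ − F₁/k)·e^(−kt).
F₁/k = 1480/0.05486 = 26980 kg P; kt = 0.05486 × 30.0 = 1.646, e^(−kt) = 0.1929.
M(30.0) = 26980 + (58700 − 26980) × 0.1929 = 26980 + 6118 = 33098 kg P.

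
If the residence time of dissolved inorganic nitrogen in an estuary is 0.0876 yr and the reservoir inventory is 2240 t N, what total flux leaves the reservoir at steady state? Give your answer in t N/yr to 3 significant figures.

25600 t N/yr

F = M / τ = 2240 / 0.0876 = 25570 t N/yr.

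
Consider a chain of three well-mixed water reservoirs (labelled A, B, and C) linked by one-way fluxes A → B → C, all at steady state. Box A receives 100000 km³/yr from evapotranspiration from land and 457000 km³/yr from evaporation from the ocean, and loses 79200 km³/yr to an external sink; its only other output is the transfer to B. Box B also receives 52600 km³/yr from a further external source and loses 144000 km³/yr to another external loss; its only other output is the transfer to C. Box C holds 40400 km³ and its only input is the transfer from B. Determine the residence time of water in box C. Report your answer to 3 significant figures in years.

Box A: F(A→B) = (100000 + 457000) − 79200 = 477800 km³/yr.
Box B: F(B→C) = (477800 + 52600) − 144000 = 386400 km³/yr.
Box C throughput = its input = 386400 km³/yr; τ = 40400 / 386400 = 0.1046 yr.

0.105 yr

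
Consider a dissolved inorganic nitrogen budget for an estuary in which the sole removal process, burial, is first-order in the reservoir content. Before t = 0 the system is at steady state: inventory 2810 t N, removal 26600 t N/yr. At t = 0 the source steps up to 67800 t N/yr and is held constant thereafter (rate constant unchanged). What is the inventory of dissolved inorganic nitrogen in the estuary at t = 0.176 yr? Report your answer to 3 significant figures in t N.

6340 t N

Residence time τ = M₀/F₀ = 0.1056 yr. The eventual steady state is M_∞ = M₀·(F₁/F₀) = 2810 × 67800/26600 = 7162.3 t N.
The anomaly ΔM(t) = M(t) − M_∞ decays as ΔM₀·e^(−t/τ) with ΔM₀ = 2810 − 7162.3 = −4352 t N.
At t = 0.176 yr, e^(−t/τ) = e^(−1.666) = 0.1890, so ΔM = −822.6 t N and M = 7162.3 − 822.6 = 6339.8 t N.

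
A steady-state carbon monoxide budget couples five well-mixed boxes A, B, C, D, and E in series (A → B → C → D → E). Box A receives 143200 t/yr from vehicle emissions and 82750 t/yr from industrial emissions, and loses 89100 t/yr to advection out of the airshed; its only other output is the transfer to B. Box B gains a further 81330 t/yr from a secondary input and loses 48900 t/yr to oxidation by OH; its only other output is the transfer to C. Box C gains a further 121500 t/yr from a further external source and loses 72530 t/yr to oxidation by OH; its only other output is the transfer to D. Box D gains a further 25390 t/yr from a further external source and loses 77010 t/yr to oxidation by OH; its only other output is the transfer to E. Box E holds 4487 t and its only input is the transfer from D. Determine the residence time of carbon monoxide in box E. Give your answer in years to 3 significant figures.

0.0269 yr

Box A: F(A→B) = (143200 + 82750) − 89100 = 136850 t/yr.
Box B: F(B→C) = (136850 + 81330) − 48900 = 169280 t/yr.
Box C: F(C→D) = (169280 + 121500) − 72530 = 218250 t/yr.
Box D: F(D→E) = (218250 + 25390) − 77010 = 166630 t/yr.
Box E throughput = its input = 166630 t/yr; τ = 4487 / 166630 = 0.02693 yr.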